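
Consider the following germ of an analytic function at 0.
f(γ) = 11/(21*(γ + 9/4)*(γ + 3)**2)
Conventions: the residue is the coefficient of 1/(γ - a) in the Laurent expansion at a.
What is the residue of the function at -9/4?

At the order-1 pole -9/4 set g(γ) = (γ - (-9/4))*f(γ) = 11/(21*(γ + 3)**2).
Simple pole: residue = g(a) at a = -9/4, which is 176/189.

The residue is 176/189.


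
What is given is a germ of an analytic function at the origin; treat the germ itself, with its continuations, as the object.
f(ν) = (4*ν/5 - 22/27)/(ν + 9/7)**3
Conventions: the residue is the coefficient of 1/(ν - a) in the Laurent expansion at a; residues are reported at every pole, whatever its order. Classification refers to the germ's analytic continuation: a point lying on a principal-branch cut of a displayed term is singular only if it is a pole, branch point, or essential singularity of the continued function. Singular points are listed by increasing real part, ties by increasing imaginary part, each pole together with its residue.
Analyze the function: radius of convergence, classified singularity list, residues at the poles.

Denominator factor (ν + 9/7)^3: pole of order 3 at -9/7, modulus 9/7.
The radius of convergence is the smallest modulus among the singular points: 9/7.
At the order-3 pole -9/7 set g(ν) = (ν - (-9/7))^3*f(ν) = 4*ν/5 - 22/27.
Order-3 pole: residue = g''(a)/2; g''(-9/7) = 0, so the residue is 0.

Radius of convergence at 0: 9/7.
At -9/7: a pole of order 3; residue 0.


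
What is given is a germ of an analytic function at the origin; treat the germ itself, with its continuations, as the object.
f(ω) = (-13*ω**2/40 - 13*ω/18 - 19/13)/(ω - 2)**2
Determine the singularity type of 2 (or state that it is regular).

The point is a pole of order 2.

The denominator factor ω - 2 vanishes at 2 and appears to the power 2; the numerator there equals -4921/1170, nonzero, and no other factor vanishes.
Hence a pole whose order is the multiplicity, 2.


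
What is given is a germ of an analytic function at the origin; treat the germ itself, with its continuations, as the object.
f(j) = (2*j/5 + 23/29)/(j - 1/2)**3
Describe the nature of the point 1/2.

The point is a pole of order 3.

The denominator factor j - 1/2 vanishes at 1/2 and appears to the power 3; the numerator there equals 144/145, nonzero, and no other factor vanishes.
Hence a pole whose order is the multiplicity, 3.


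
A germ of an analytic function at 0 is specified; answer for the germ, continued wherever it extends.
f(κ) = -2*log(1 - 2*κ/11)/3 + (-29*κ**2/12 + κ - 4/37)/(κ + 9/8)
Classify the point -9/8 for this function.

The denominator factor κ + 9/8 vanishes at -9/8 and appears to the power 1; the numerator there equals -40651/9472, nonzero, and no other factor vanishes.
The branch terms are analytic at this point.
Hence a pole whose order is the multiplicity, 1.

The point is a pole of order 1.


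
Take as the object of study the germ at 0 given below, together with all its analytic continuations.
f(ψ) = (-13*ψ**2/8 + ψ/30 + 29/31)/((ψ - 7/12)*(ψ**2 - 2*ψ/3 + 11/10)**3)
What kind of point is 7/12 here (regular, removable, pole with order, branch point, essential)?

The point is a pole of order 1.

The denominator factor ψ - 7/12 vanishes at 7/12 and appears to the power 1; the numerator there equals 71777/178560, nonzero, and no other factor vanishes.
Hence a pole whose order is the multiplicity, 1.


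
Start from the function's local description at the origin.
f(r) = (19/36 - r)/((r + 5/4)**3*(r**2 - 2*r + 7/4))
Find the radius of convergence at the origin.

The radius of convergence is 5/4.

Denominator factor (r**2 - 2*r + 7/4): discriminant -3, complex-conjugate roots (1) + ((1/2)*sqrt(3))*i and (1) - ((1/2)*sqrt(3))*i; poles of order 1, moduli (1/2)*sqrt(7) and (1/2)*sqrt(7).
Denominator factor (r + 5/4)^3: pole of order 3 at -5/4, modulus 5/4.
The radius of convergence is the smallest modulus among the singular points: 5/4.


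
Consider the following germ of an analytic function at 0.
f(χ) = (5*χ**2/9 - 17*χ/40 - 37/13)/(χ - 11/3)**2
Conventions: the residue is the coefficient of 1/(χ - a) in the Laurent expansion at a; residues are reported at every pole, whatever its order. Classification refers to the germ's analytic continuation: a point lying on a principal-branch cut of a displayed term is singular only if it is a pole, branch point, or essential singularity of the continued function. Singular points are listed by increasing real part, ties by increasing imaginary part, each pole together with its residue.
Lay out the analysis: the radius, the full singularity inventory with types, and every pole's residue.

Denominator factor (χ - 11/3)^2: pole of order 2 at 11/3, modulus 11/3.
The radius of convergence is the smallest modulus among the singular points: 11/3.
At the order-2 pole 11/3 set g(χ) = (χ - (11/3))^2*f(χ) = 5*χ**2/9 - 17*χ/40 - 37/13.
Order-2 pole: residue = g'(a); g'(11/3) = 3941/1080, so the residue is 3941/1080.

Radius of convergence at 0: 11/3.
At 11/3: a pole of order 2; residue 3941/1080.


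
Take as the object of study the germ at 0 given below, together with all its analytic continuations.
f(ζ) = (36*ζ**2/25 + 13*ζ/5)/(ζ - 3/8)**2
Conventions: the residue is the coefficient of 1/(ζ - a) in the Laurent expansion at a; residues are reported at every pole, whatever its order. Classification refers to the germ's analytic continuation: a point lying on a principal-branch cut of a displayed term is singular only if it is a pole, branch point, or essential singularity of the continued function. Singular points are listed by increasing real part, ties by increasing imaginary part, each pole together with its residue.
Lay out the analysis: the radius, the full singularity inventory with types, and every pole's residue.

Denominator factor (ζ - 3/8)^2: pole of order 2 at 3/8, modulus 3/8.
The radius of convergence is the smallest modulus among the singular points: 3/8.
At the order-2 pole 3/8 set g(ζ) = (ζ - (3/8))^2*f(ζ) = 36*ζ**2/25 + 13*ζ/5.
Order-2 pole: residue = g'(a); g'(3/8) = 92/25, so the residue is 92/25.

Radius of convergence at 0: 3/8.
At 3/8: a pole of order 2; residue 92/25.


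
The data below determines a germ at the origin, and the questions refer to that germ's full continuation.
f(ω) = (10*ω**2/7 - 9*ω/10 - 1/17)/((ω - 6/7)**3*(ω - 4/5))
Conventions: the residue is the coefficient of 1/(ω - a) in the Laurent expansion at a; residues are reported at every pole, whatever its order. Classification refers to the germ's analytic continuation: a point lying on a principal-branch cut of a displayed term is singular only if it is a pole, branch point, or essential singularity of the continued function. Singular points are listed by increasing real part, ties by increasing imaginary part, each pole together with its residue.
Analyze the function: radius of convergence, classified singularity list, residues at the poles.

Radius of convergence at 0: 4/5.
At 4/5: a pole of order 1; residue -98735/136.
At 6/7: a pole of order 3; residue 98735/136.

Denominator factor (ω - 4/5): pole of order 1 at 4/5, modulus 4/5.
Denominator factor (ω - 6/7)^3: pole of order 3 at 6/7, modulus 6/7.
The radius of convergence is the smallest modulus among the singular points: 4/5.
At the order-1 pole 4/5 set g(ω) = (ω - (4/5))*f(ω) = (10*ω**2/7 - 9*ω/10 - 1/17)/(ω - 6/7)**3.
Simple pole: residue = g(a) at a = 4/5, which is -98735/136.
At the order-3 pole 6/7 set g(ω) = (ω - (6/7))^3*f(ω) = (10*ω**2/7 - 9*ω/10 - 1/17)/(ω - 4/5).
Order-3 pole: residue = g''(a)/2; g''(6/7) = 98735/68, so the residue is 98735/136.
List the singular points by increasing real part (a conjugate pair: the negative imaginary part first).


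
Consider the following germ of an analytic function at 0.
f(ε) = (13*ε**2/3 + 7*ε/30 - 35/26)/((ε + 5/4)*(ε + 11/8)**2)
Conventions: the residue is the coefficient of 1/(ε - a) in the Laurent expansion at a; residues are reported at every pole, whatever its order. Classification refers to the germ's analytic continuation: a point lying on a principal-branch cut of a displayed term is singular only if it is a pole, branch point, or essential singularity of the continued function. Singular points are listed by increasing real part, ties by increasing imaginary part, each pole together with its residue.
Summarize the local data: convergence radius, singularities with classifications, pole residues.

Radius of convergence at 0: 5/4.
At -11/8: a pole of order 2; residue -12643/39.
At -5/4: a pole of order 1; residue 12812/39.

Denominator factor (ε + 5/4): pole of order 1 at -5/4, modulus 5/4.
Denominator factor (ε + 11/8)^2: pole of order 2 at -11/8, modulus 11/8.
The radius of convergence is the smallest modulus among the singular points: 5/4.
At the order-2 pole -11/8 set g(ε) = (ε - (-11/8))^2*f(ε) = (13*ε**2/3 + 7*ε/30 - 35/26)/(ε + 5/4).
Order-2 pole: residue = g'(a); g'(-11/8) = -12643/39, so the residue is -12643/39.
At the order-1 pole -5/4 set g(ε) = (ε - (-5/4))*f(ε) = (13*ε**2/3 + 7*ε/30 - 35/26)/(ε + 11/8)**2.
Simple pole: residue = g(a) at a = -5/4, which is 12812/39.
List the singular points by increasing real part (a conjugate pair: the negative imaginary part first).


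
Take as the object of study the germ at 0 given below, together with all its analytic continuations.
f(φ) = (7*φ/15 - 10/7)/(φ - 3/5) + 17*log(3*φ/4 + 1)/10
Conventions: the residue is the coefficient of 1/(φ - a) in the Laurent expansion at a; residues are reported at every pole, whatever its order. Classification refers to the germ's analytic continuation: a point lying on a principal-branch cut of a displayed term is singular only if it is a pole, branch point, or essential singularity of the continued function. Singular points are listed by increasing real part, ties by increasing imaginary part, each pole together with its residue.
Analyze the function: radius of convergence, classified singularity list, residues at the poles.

Denominator factor (φ - 3/5): pole of order 1 at 3/5, modulus 3/5.
Branch term (17/10)*log(1 - φ/(-4/3)): its argument vanishes at φ = -4/3, a logarithmic branch point, modulus 4/3.
The radius of convergence is the smallest modulus among the singular points: 3/5.
The branch term is analytic at 3/5 and contributes nothing to the residue; only the rational part matters.
At the order-1 pole 3/5 set g(φ) = (φ - (3/5))*(rational part) = 7*φ/15 - 10/7.
Simple pole: residue = g(a) at a = 3/5, which is -201/175.
List the singular points by increasing real part (a conjugate pair: the negative imaginary part first).

Radius of convergence at 0: 3/5.
At -4/3: a logarithmic branch point.
At 3/5: a pole of order 1; residue -201/175.


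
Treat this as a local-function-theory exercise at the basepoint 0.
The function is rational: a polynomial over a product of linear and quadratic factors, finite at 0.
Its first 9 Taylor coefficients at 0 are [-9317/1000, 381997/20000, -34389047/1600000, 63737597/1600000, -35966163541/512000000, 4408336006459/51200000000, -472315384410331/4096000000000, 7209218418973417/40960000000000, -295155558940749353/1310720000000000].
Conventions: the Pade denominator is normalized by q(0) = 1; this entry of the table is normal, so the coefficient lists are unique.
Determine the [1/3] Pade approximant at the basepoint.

The Pade approximant has numerator coefficients [-9317/1000, 77303149/7322800]; denominator coefficients [1, 335737/366140, -12510269/29291200, 188159361/146456000].

Taylor coefficients needed (read off): a_0 = -9317/1000, a_1 = 381997/20000, a_2 = -34389047/1600000, a_3 = 63737597/1600000, a_4 = -35966163541/512000000.
Write the denominator as Q(u) = 1 + q1*u + q2*u^2 + q3*u^3. Requiring Q*f - P = O(u^5) with deg P <= 1 kills the coefficients of u^2..u^4 in Q*f:
  u^2: a_2 + q1*a_1 + q2*a_0 = 0, i.e. -34389047/1600000 + (381997/20000)*q1 + (-9317/1000)*q2 = 0.
  u^3: a_3 + q1*a_2 + q2*a_1 + q3*a_0 = 0, i.e. 63737597/1600000 + (-34389047/1600000)*q1 + (381997/20000)*q2 + (-9317/1000)*q3 = 0.
  u^4: a_4 + q1*a_3 + q2*a_2 + q3*a_1 = 0, i.e. -35966163541/512000000 + (63737597/1600000)*q1 + (-34389047/1600000)*q2 + (381997/20000)*q3 = 0.
Solving this linear system: q1 = 335737/366140, q2 = -12510269/29291200, q3 = 188159361/146456000.
The numerator is Q*f truncated at degree 1: P0 = a_0 = -9317/1000; P1 = a_1 + q1*a_0 = 77303149/7322800.


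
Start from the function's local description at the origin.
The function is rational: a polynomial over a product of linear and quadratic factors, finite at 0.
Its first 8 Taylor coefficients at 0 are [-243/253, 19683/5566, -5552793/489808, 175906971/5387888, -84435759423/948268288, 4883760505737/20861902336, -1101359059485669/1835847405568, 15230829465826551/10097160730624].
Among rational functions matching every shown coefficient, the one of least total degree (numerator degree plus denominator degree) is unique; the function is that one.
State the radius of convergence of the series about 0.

No rational of total degree below 4 reproduces all 8 coefficients; solving the [0/4] Pade equations on them gives f(j) = -33/(23*(j**2 - 9*j/4 - 11/9)**2), whose expansion matches every shown term.
Denominator factor (j**2 - 9*j/4 - 11/9)^2: discriminant 1433/144, real irrational roots 9/8 + (1/24)*sqrt(1433) and 9/8 - (1/24)*sqrt(1433); poles of order 2, moduli 9/8 + (1/24)*sqrt(1433) and -9/8 + (1/24)*sqrt(1433).
The radius of convergence is the smallest modulus among the singular points: -9/8 + (1/24)*sqrt(1433).

The radius of convergence is -9/8 + (1/24)*sqrt(1433).


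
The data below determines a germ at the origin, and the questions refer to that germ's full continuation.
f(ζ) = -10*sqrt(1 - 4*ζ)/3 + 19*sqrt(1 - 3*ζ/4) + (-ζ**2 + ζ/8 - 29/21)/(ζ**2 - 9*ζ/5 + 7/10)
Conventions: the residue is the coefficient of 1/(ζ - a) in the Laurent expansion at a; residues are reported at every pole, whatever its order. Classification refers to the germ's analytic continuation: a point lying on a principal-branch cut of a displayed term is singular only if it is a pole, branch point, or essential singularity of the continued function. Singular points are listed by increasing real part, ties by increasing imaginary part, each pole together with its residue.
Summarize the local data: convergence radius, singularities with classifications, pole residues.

Radius of convergence at 0: 1/4.
At 1/4: an algebraic (square-root) branch point.
At 9/10 - (1/10)*sqrt(11): a pole of order 1; residue -67/80 + (18383/18480)*sqrt(11).
At 9/10 + (1/10)*sqrt(11): a pole of order 1; residue -67/80 - (18383/18480)*sqrt(11).
At 4/3: an algebraic (square-root) branch point.

Denominator factor (ζ**2 - 9*ζ/5 + 7/10): discriminant 11/25, real irrational roots 9/10 + (1/10)*sqrt(11) and 9/10 - (1/10)*sqrt(11); poles of order 1, moduli 9/10 + (1/10)*sqrt(11) and 9/10 - (1/10)*sqrt(11).
Branch term (19)*sqrt(1 - ζ/(4/3)): its argument vanishes at ζ = 4/3, a square-root branch point, modulus 4/3.
Branch term (-10/3)*sqrt(1 - ζ/(1/4)): its argument vanishes at ζ = 1/4, a square-root branch point, modulus 1/4.
The radius of convergence is the smallest modulus among the singular points: 1/4.
The branch terms are analytic at 9/10 - (1/10)*sqrt(11) and contribute nothing to the residue; only the rational part matters.
The factor ζ**2 - 9*ζ/5 + 7/10 splits as (ζ - a)(ζ - a') with a = 9/10 - (1/10)*sqrt(11), a' = 9/10 + (1/10)*sqrt(11). At the order-1 pole a set g(ζ) = (ζ - a)*(rational part) = [-ζ**2 + ζ/8 - 29/21] / (ζ - a').
Simple pole: residue = g(a) at a = 9/10 - (1/10)*sqrt(11), which is -67/80 + (18383/18480)*sqrt(11).
The branch terms are analytic at 9/10 + (1/10)*sqrt(11) and contribute nothing to the residue; only the rational part matters.
The factor ζ**2 - 9*ζ/5 + 7/10 splits as (ζ - a)(ζ - a') with a = 9/10 + (1/10)*sqrt(11), a' = 9/10 - (1/10)*sqrt(11). At the order-1 pole a set g(ζ) = (ζ - a)*(rational part) = [-ζ**2 + ζ/8 - 29/21] / (ζ - a').
Simple pole: residue = g(a) at a = 9/10 + (1/10)*sqrt(11), which is -67/80 - (18383/18480)*sqrt(11).
List the singular points by increasing real part (a conjugate pair: the negative imaginary part first).


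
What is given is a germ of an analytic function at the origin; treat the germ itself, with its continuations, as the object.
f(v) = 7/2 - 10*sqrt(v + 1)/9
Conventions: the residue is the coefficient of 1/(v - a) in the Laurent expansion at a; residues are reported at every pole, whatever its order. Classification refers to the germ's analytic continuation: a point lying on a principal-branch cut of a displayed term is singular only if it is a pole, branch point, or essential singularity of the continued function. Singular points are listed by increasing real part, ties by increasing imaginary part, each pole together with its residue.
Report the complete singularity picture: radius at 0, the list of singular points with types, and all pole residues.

Branch term (-10/9)*sqrt(1 - v/(-1)): its argument vanishes at v = -1, a square-root branch point, modulus 1.
The radius of convergence is the smallest modulus among the singular points: 1.

Radius of convergence at 0: 1.
At -1: an algebraic (square-root) branch point.


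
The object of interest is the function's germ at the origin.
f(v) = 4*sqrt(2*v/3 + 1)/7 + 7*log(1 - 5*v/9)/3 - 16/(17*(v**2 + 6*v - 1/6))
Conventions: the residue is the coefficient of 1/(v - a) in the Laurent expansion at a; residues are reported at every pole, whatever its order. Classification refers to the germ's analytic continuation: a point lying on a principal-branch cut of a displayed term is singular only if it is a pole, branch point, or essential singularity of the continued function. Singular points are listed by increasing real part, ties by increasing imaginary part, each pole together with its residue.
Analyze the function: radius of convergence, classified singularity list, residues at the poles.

Denominator factor (v**2 + 6*v - 1/6): discriminant 110/3, real irrational roots -3 + (1/6)*sqrt(330) and -3 - (1/6)*sqrt(330); poles of order 1, moduli -3 + (1/6)*sqrt(330) and 3 + (1/6)*sqrt(330).
Branch term (4/7)*sqrt(1 - v/(-3/2)): its argument vanishes at v = -3/2, a square-root branch point, modulus 3/2.
Branch term (7/3)*log(1 - v/(9/5)): its argument vanishes at v = 9/5, a logarithmic branch point, modulus 9/5.
The radius of convergence is the smallest modulus among the singular points: -3 + (1/6)*sqrt(330).
The branch terms are analytic at -3 - (1/6)*sqrt(330) and contribute nothing to the residue; only the rational part matters.
The factor v**2 + 6*v - 1/6 splits as (v - a)(v - a') with a = -3 - (1/6)*sqrt(330), a' = -3 + (1/6)*sqrt(330). At the order-1 pole a set g(v) = (v - a)*(rational part) = [-16/17] / (v - a').
Simple pole: residue = g(a) at a = -3 - (1/6)*sqrt(330), which is (8/935)*sqrt(330).
The branch terms are analytic at -3 + (1/6)*sqrt(330) and contribute nothing to the residue; only the rational part matters.
The factor v**2 + 6*v - 1/6 splits as (v - a)(v - a') with a = -3 + (1/6)*sqrt(330), a' = -3 - (1/6)*sqrt(330). At the order-1 pole a set g(v) = (v - a)*(rational part) = [-16/17] / (v - a').
Simple pole: residue = g(a) at a = -3 + (1/6)*sqrt(330), which is -(8/935)*sqrt(330).
List the singular points by increasing real part (a conjugate pair: the negative imaginary part first).

Radius of convergence at 0: -3 + (1/6)*sqrt(330).
At -3 - (1/6)*sqrt(330): a pole of order 1; residue (8/935)*sqrt(330).
At -3/2: an algebraic (square-root) branch point.
At -3 + (1/6)*sqrt(330): a pole of order 1; residue -(8/935)*sqrt(330).
At 9/5: a logarithmic branch point.


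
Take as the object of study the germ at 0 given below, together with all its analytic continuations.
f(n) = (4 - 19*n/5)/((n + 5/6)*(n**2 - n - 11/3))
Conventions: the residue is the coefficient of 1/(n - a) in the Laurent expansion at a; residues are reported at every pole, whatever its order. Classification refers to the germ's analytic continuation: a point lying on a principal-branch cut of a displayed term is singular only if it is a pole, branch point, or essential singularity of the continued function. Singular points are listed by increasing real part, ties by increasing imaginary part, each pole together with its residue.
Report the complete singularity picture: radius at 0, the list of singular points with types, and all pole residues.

Radius of convergence at 0: 5/6.
At 1/2 - (1/6)*sqrt(141): a pole of order 1; residue 129/77 + (3183/18095)*sqrt(141).
At -5/6: a pole of order 1; residue -258/77.
At 1/2 + (1/6)*sqrt(141): a pole of order 1; residue 129/77 - (3183/18095)*sqrt(141).


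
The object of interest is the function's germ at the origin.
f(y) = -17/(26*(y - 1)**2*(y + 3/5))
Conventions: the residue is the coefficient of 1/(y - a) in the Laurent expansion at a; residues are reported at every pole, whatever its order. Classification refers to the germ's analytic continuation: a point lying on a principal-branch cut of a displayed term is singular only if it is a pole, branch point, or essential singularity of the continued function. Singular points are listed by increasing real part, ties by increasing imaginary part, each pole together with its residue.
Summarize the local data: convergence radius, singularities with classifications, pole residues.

Radius of convergence at 0: 3/5.
At -3/5: a pole of order 1; residue -425/1664.
At 1: a pole of order 2; residue 425/1664.

Denominator factor (y - 1)^2: pole of order 2 at 1, modulus 1.
Denominator factor (y + 3/5): pole of order 1 at -3/5, modulus 3/5.
The radius of convergence is the smallest modulus among the singular points: 3/5.
At the order-1 pole -3/5 set g(y) = (y - (-3/5))*f(y) = -17/(26*(y - 1)**2).
Simple pole: residue = g(a) at a = -3/5, which is -425/1664.
At the order-2 pole 1 set g(y) = (y - (1))^2*f(y) = -17/(26*(y + 3/5)).
Order-2 pole: residue = g'(a); g'(1) = 425/1664, so the residue is 425/1664.
List the singular points by increasing real part (a conjugate pair: the negative imaginary part first).


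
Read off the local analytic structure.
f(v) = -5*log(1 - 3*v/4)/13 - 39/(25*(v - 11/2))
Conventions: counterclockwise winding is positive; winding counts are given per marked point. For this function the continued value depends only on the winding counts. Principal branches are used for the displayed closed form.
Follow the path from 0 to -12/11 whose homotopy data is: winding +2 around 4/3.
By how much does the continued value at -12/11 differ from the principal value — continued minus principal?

Continued minus principal equals -(20/13)*pi*i.

The rational part is single-valued and drops out of the difference; each branch term changes only by its own monodromy.
(-5/13)*log(1 - v/(4/3)): each positive loop around 4/3 adds 2*pi*i to the log, so winding +2 contributes (-5/13)*(2)*2*pi*i = -(20/13)*pi*i.
Summing the contributions at v = -12/11 gives -(20/13)*pi*i.


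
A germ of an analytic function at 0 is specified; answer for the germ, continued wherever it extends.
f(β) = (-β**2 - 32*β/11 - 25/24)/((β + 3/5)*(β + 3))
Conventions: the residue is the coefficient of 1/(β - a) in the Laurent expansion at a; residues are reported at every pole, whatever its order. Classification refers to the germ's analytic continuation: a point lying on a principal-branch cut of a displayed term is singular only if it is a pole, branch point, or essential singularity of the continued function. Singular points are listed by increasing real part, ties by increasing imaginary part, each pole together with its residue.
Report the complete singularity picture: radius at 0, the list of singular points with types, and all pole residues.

Denominator factor (β + 3): pole of order 1 at -3, modulus 3.
Denominator factor (β + 3/5): pole of order 1 at -3/5, modulus 3/5.
The radius of convergence is the smallest modulus among the singular points: 3/5.
At the order-1 pole -3 set g(β) = (β - (-3))*f(β) = (-β**2 - 32*β/11 - 25/24)/(β + 3/5).
Simple pole: residue = g(a) at a = -3, which is 1735/3168.
At the order-1 pole -3/5 set g(β) = (β - (-3/5))*f(β) = (-β**2 - 32*β/11 - 25/24)/(β + 3).
Simple pole: residue = g(a) at a = -3/5, which is 2269/15840.
List the singular points by increasing real part (a conjugate pair: the negative imaginary part first).

Radius of convergence at 0: 3/5.
At -3: a pole of order 1; residue 1735/3168.
At -3/5: a pole of order 1; residue 2269/15840.


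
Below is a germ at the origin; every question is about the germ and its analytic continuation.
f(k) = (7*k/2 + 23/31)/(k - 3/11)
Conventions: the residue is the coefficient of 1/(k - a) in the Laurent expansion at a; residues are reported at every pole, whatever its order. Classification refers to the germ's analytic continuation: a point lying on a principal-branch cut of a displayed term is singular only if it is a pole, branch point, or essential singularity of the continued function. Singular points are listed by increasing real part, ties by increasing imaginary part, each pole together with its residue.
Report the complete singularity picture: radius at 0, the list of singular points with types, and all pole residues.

Radius of convergence at 0: 3/11.
At 3/11: a pole of order 1; residue 1157/682.

Denominator factor (k - 3/11): pole of order 1 at 3/11, modulus 3/11.
The radius of convergence is the smallest modulus among the singular points: 3/11.
At the order-1 pole 3/11 set g(k) = (k - (3/11))*f(k) = 7*k/2 + 23/31.
Simple pole: residue = g(a) at a = 3/11, which is 1157/682.


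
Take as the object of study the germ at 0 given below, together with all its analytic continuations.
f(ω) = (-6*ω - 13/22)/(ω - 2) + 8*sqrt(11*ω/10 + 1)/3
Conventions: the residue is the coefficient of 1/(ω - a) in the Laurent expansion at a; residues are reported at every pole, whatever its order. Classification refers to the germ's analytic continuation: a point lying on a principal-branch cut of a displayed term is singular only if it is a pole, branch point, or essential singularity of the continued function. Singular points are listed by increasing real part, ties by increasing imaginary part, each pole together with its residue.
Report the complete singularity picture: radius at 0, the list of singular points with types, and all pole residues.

Denominator factor (ω - 2): pole of order 1 at 2, modulus 2.
Branch term (8/3)*sqrt(1 - ω/(-10/11)): its argument vanishes at ω = -10/11, a square-root branch point, modulus 10/11.
The radius of convergence is the smallest modulus among the singular points: 10/11.
The branch term is analytic at 2 and contributes nothing to the residue; only the rational part matters.
At the order-1 pole 2 set g(ω) = (ω - (2))*(rational part) = -6*ω - 13/22.
Simple pole: residue = g(a) at a = 2, which is -277/22.
List the singular points by increasing real part (a conjugate pair: the negative imaginary part first).

Radius of convergence at 0: 10/11.
At -10/11: an algebraic (square-root) branch point.
At 2: a pole of order 1; residue -277/22.


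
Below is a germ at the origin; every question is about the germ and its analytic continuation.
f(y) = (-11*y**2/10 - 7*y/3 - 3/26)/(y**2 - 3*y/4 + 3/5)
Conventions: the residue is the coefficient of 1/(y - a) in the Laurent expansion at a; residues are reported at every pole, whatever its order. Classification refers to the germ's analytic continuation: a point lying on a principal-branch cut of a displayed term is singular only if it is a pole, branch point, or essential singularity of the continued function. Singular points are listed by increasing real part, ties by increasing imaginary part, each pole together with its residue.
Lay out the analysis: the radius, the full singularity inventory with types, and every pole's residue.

Radius of convergence at 0: (1/5)*sqrt(15).
At (3/8) - ((7/40)*sqrt(15))*i: a pole of order 1; residue (-379/240) - ((1901/15600)*sqrt(15))*i.
At (3/8) + ((7/40)*sqrt(15))*i: a pole of order 1; residue (-379/240) + ((1901/15600)*sqrt(15))*i.

Denominator factor (y**2 - 3*y/4 + 3/5): discriminant -147/80, complex-conjugate roots (3/8) + ((7/40)*sqrt(15))*i and (3/8) - ((7/40)*sqrt(15))*i; poles of order 1, moduli (1/5)*sqrt(15) and (1/5)*sqrt(15).
The radius of convergence is the smallest modulus among the singular points: (1/5)*sqrt(15).
The factor y**2 - 3*y/4 + 3/5 splits as (y - a)(y - a') with a = (3/8) - ((7/40)*sqrt(15))*i, a' = (3/8) + ((7/40)*sqrt(15))*i. At the order-1 pole a set g(y) = (y - a)*f(y) = [-11*y**2/10 - 7*y/3 - 3/26] / (y - a').
Simple pole: residue = g(a) at a = (3/8) - ((7/40)*sqrt(15))*i, which is (-379/240) - ((1901/15600)*sqrt(15))*i.
The factor y**2 - 3*y/4 + 3/5 splits as (y - a)(y - a') with a = (3/8) + ((7/40)*sqrt(15))*i, a' = (3/8) - ((7/40)*sqrt(15))*i. At the order-1 pole a set g(y) = (y - a)*f(y) = [-11*y**2/10 - 7*y/3 - 3/26] / (y - a').
Simple pole: residue = g(a) at a = (3/8) + ((7/40)*sqrt(15))*i, which is (-379/240) + ((1901/15600)*sqrt(15))*i.
List the singular points by increasing real part (a conjugate pair: the negative imaginary part first).


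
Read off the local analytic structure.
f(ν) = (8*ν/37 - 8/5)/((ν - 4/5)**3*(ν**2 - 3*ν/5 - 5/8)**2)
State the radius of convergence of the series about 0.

The radius of convergence is -3/10 + (1/20)*sqrt(286).

Denominator factor (ν**2 - 3*ν/5 - 5/8)^2: discriminant 143/50, real irrational roots 3/10 + (1/20)*sqrt(286) and 3/10 - (1/20)*sqrt(286); poles of order 2, moduli 3/10 + (1/20)*sqrt(286) and -3/10 + (1/20)*sqrt(286).
Denominator factor (ν - 4/5)^3: pole of order 3 at 4/5, modulus 4/5.
The radius of convergence is the smallest modulus among the singular points: -3/10 + (1/20)*sqrt(286).


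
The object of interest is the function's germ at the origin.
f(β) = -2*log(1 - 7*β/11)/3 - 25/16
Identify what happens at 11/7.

The point is a logarithmic branch point.

The term (-2/3)*log(1 - β/(11/7)) has argument 1 - 11/7/(11/7) = 0 at 11/7: a logarithmic (infinitely-sheeted) branch point; the remaining terms are analytic or single-valued there.


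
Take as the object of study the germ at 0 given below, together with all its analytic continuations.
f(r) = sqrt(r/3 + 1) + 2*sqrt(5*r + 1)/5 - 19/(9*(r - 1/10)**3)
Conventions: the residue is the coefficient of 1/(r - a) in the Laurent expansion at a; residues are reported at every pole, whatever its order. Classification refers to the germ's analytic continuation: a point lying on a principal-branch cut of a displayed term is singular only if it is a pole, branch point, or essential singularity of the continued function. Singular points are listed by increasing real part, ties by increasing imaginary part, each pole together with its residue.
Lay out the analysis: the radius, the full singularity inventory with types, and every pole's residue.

Radius of convergence at 0: 1/10.
At -3: an algebraic (square-root) branch point.
At -1/5: an algebraic (square-root) branch point.
At 1/10: a pole of order 3; residue 0.

Denominator factor (r - 1/10)^3: pole of order 3 at 1/10, modulus 1/10.
Branch term (1)*sqrt(1 - r/(-3)): its argument vanishes at r = -3, a square-root branch point, modulus 3.
Branch term (2/5)*sqrt(1 - r/(-1/5)): its argument vanishes at r = -1/5, a square-root branch point, modulus 1/5.
The radius of convergence is the smallest modulus among the singular points: 1/10.
The branch terms are analytic at 1/10 and contribute nothing to the residue; only the rational part matters.
At the order-3 pole 1/10 set g(r) = (r - (1/10))^3*(rational part) = -19/9.
Order-3 pole: residue = g''(a)/2; g''(1/10) = 0, so the residue is 0.
List the singular points by increasing real part (a conjugate pair: the negative imaginary part first).


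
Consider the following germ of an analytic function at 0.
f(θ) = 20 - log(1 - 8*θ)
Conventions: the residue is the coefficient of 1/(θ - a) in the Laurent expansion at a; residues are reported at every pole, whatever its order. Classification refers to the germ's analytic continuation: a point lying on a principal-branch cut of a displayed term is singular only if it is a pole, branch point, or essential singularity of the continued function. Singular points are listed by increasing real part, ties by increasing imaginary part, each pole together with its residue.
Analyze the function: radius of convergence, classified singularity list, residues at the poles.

Radius of convergence at 0: 1/8.
At 1/8: a logarithmic branch point.

Branch term (-1)*log(1 - θ/(1/8)): its argument vanishes at θ = 1/8, a logarithmic branch point, modulus 1/8.
The radius of convergence is the smallest modulus among the singular points: 1/8.


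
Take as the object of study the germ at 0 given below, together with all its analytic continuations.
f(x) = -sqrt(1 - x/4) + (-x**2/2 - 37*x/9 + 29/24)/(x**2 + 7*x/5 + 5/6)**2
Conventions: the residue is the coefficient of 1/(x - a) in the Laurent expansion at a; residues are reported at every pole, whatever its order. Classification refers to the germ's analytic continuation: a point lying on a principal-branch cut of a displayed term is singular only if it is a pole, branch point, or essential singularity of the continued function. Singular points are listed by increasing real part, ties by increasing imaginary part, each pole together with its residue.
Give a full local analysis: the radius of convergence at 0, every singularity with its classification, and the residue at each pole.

Radius of convergence at 0: (1/6)*sqrt(30).
At (-7/10) - ((1/30)*sqrt(309))*i: a pole of order 2; residue ((33025/127308)*sqrt(309))*i.
At (-7/10) + ((1/30)*sqrt(309))*i: a pole of order 2; residue -((33025/127308)*sqrt(309))*i.
At 4: an algebraic (square-root) branch point.


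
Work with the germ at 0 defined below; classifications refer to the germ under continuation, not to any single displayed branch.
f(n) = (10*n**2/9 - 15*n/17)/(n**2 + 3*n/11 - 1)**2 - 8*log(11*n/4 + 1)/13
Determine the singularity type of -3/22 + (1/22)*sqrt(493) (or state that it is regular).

The point is a pole of order 2.

The denominator factor n**2 + 3*n/11 - 1 vanishes at -3/22 + (1/22)*sqrt(493) and appears to the power 2; the numerator there equals 47125/37026 - (665/12342)*sqrt(493), nonzero, and no other factor vanishes.
The branch terms are analytic at this point.
Hence a pole whose order is the multiplicity, 2.


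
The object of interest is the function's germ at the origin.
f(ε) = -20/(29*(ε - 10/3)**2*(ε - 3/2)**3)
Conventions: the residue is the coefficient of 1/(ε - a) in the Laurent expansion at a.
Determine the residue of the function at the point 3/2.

The residue is -77760/424589.

At the order-3 pole 3/2 set g(ε) = (ε - (3/2))^3*f(ε) = -20/(29*(ε - 10/3)**2).
Order-3 pole: residue = g''(a)/2; g''(3/2) = -155520/424589, so the residue is -77760/424589.


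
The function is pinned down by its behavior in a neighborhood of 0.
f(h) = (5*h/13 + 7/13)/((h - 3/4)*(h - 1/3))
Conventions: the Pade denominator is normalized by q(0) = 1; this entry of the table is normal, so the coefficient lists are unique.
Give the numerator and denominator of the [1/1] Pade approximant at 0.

Taylor coefficients needed (expand at 0): a_0 = 28/13, a_1 = 424/39, a_2 = 4504/117.
Write the denominator as Q(h) = 1 + q1*h. Requiring Q*f - P = O(h^3) with deg P <= 1 kills the coefficients of h^2..h^2 in Q*f:
  h^2: a_2 + q1*a_1 = 0, i.e. 4504/117 + (424/39)*q1 = 0.
Solving this linear system: q1 = -563/159.
The numerator is Q*f truncated at degree 1: P0 = a_0 = 28/13; P1 = a_1 + q1*a_0 = 172/53.

The Pade approximant has numerator coefficients [28/13, 172/53]; denominator coefficients [1, -563/159].


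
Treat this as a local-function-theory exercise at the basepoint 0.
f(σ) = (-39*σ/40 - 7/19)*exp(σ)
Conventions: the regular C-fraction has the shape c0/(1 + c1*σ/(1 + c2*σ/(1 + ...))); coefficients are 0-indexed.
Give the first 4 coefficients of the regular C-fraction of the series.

The regular C-fraction coefficients are [-7/19, -1021/280, 795761/285880, -294196420/2437415943].

Taylor coefficients (expand at 0): a_0 = -7/19, a_1 = -1021/760, a_2 = -881/760, a_3 = -2503/4560.
c0 = a_0 = -7/19. Peel one level at a time: if S = 1 + c*σ/S' with S'(0) = 1, then c is the σ-coefficient of S and S' = c*σ/(S - 1).
S_1 = c0/f = 1 + (-1021/280)*σ + (795761/78400)*σ^2 + ...; c1 = -1021/280.
S_2 = c1*σ/(S_1 - 1) = 1 + (795761/285880)*σ + (2101403/6254646)*σ^2 + ...; c2 = 795761/285880.
S_3 = c2*σ/(S_2 - 1) = 1 + (-294196420/2437415943)*σ + ...; c3 = -294196420/2437415943.


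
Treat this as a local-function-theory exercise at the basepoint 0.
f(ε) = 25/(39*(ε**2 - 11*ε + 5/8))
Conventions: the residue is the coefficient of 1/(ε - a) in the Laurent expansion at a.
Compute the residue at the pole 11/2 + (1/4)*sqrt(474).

The residue is (25/9243)*sqrt(474).

The factor ε**2 - 11*ε + 5/8 splits as (ε - a)(ε - a') with a = 11/2 + (1/4)*sqrt(474), a' = 11/2 - (1/4)*sqrt(474). At the order-1 pole a set g(ε) = (ε - a)*f(ε) = [25/39] / (ε - a').
Simple pole: residue = g(a) at a = 11/2 + (1/4)*sqrt(474), which is (25/9243)*sqrt(474).


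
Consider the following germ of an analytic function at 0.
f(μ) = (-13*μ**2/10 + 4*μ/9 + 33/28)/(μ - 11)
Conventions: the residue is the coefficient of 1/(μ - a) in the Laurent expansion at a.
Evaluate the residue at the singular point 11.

The residue is -190553/1260.

At the order-1 pole 11 set g(μ) = (μ - (11))*f(μ) = -13*μ**2/10 + 4*μ/9 + 33/28.
Simple pole: residue = g(a) at a = 11, which is -190553/1260.


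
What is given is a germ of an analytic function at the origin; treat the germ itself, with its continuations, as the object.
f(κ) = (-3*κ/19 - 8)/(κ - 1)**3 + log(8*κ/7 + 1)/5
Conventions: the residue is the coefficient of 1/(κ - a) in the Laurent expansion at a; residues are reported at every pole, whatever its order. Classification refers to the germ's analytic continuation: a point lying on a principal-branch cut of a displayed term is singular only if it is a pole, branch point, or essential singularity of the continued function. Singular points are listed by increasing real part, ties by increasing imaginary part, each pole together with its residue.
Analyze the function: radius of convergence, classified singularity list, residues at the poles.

Radius of convergence at 0: 7/8.
At -7/8: a logarithmic branch point.
At 1: a pole of order 3; residue 0.

Denominator factor (κ - 1)^3: pole of order 3 at 1, modulus 1.
Branch term (1/5)*log(1 - κ/(-7/8)): its argument vanishes at κ = -7/8, a logarithmic branch point, modulus 7/8.
The radius of convergence is the smallest modulus among the singular points: 7/8.
The branch term is analytic at 1 and contributes nothing to the residue; only the rational part matters.
At the order-3 pole 1 set g(κ) = (κ - (1))^3*(rational part) = -3*κ/19 - 8.
Order-3 pole: residue = g''(a)/2; g''(1) = 0, so the residue is 0.
List the singular points by increasing real part (a conjugate pair: the negative imaginary part first).


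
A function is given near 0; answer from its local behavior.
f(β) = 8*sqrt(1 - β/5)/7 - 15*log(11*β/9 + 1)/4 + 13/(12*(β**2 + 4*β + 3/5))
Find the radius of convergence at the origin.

The radius of convergence is 2 - (1/5)*sqrt(85).

Denominator factor (β**2 + 4*β + 3/5): discriminant 68/5, real irrational roots -2 + (1/5)*sqrt(85) and -2 - (1/5)*sqrt(85); poles of order 1, moduli 2 - (1/5)*sqrt(85) and 2 + (1/5)*sqrt(85).
Branch term (-15/4)*log(1 - β/(-9/11)): its argument vanishes at β = -9/11, a logarithmic branch point, modulus 9/11.
Branch term (8/7)*sqrt(1 - β/(5)): its argument vanishes at β = 5, a square-root branch point, modulus 5.
The radius of convergence is the smallest modulus among the singular points: 2 - (1/5)*sqrt(85).


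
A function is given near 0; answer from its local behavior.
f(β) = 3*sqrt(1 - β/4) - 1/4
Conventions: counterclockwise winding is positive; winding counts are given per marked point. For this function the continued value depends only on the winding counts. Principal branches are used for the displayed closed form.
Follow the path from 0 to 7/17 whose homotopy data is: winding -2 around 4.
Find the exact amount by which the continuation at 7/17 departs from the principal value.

The rational part is single-valued and drops out of the difference; each branch term changes only by its own monodromy.
(3)*sqrt(1 - β/(4)): winding -2 is even, the square root returns to the same sheet, contribution 0.
Summing the contributions at β = 7/17 gives 0.

Continued minus principal equals 0.
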